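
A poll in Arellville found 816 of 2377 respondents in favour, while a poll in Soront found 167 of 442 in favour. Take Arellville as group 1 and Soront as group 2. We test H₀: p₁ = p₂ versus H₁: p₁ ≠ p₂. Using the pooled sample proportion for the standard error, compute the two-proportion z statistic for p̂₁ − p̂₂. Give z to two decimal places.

z = -1.40

p̂₁ = 816/2377 = 0.3433, p̂₂ = 167/442 = 0.3778.
Pooled p̂ = (816+167)/(2377+442) = 983/2819 = 0.3487.
SE = √(0.22711 × 0.00268314) = 0.0247.
z = (0.3433 − 0.3778)/0.0247 = -0.0345/0.0247 = -1.40.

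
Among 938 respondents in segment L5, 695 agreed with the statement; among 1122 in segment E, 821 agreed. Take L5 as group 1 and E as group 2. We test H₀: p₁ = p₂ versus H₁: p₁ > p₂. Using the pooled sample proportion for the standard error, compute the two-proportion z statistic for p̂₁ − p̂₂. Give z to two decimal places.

z = 0.47

p̂₁ = 695/938 ≈ 0.7409, p̂₂ = 821/1122 ≈ 0.7317.
Pooled p̂ = (695+821)/(938+1122) = 1516/2060 = 0.7359.
SE = √(p̂(1−p̂)(1/n₁+1/n₂)) = √(0.7359·0.2641·0.00195736) = √(0.000380395) = 0.0195.
z = (0.7409 − 0.7317)/0.0195 = 0.0092/0.0195 = 0.47.
p-value = P(Z > 0.472) ≈ 0.3184.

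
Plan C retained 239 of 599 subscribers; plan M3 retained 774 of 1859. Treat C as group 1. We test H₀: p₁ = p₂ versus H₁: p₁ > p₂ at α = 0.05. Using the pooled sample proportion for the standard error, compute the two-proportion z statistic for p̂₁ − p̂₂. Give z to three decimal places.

z = -0.750

p̂₁ = 239/599 = 0.39900, p̂₂ = 774/1859 = 0.41635.
Pooled p̂ = (239+774)/(599+1859) = 1013/2458 = 0.41212.
SE = √(0.242278 × 0.00220737) = 0.02313.
z = (0.39900 − 0.41635)/0.02313 = -0.01735/0.02313 = -0.750.
p-value = P(Z > -0.750) ≈ 0.7735, so at α = 0.05 we fail to reject H₀.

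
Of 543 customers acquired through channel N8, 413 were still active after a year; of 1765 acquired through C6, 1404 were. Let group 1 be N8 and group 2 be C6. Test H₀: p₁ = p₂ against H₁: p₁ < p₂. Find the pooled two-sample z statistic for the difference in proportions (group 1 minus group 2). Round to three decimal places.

p̂₁ = 413/543 ≈ 0.76059, p̂₂ = 1404/1765 ≈ 0.79547.
Pooled p̂ = (413+1404)/(543+1765) = 1817/2308 = 0.78726.
SE = √(p̂(1−p̂)(1/n₁+1/n₂)) = √(0.78726·0.21274·0.00240819) = √(0.000403326) = 0.02008.
z = (0.76059 − 0.79547)/0.02008 = -0.03488/0.02008 = -1.737.
p-value = P(Z < -1.737) ≈ 0.0412.

z = -1.737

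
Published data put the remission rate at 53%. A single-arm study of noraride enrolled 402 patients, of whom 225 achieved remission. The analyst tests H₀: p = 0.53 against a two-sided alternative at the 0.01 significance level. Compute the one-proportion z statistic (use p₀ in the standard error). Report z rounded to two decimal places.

z = 1.19

p̂ = 225/402 = 0.5597.
SE = √(p₀(1−p₀)/n) = √(0.2491/402) = 0.0249.
z = (0.5597 − 0.53)/0.0249 = 0.0297/0.0249 = 1.19.
p-value = 2·P(Z > 1.193) ≈ 0.2328, so at α = 0.01 we fail to reject H₀.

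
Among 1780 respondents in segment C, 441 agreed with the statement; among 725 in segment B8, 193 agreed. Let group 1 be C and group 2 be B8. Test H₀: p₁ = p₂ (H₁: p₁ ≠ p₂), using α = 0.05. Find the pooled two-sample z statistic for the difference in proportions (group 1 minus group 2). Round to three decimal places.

z = -0.963

p̂₁ = 441/1780 ≈ 0.24775, p̂₂ = 193/725 ≈ 0.26621.
Pooled p̂ = (441+193)/(1780+725) = 634/2505 = 0.25309.
SE = √(0.189037 × 0.00194111) = 0.01916.
z = (0.24775 − 0.26621)/0.01916 = -0.01846/0.01916 = -0.963.
Two-sided p-value ≈ 2·Φ(−0.963) = 0.3354, so at α = 0.05 we fail to reject H₀.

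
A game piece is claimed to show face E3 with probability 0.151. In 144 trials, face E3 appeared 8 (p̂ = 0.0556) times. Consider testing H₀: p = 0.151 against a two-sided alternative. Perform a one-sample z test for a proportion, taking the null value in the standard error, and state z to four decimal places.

p̂ = 8/144 ≈ 0.055556.
Under H₀, SE = √(0.151·0.849/144) = √(0.000890271) = 0.029837.
z = (0.055556 − 0.151)/0.029837 = -0.095444/0.029837 = -3.1988.
Two-sided p-value ≈ 2·Φ(−3.199) = 0.0014.

z = -3.1988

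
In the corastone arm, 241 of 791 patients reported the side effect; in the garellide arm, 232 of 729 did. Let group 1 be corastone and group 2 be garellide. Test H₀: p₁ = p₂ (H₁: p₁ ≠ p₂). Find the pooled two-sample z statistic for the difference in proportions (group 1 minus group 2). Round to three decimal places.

p̂₁ = 241/791 ≈ 0.304678, p̂₂ = 232/729 ≈ 0.318244.
Pooled p̂ = (241+232)/(791+729) = 473/1520 = 0.311184.
SE = √(0.214349 × 0.00263596) = 0.023770.
z = (0.304678 − 0.318244)/0.023770 = -0.013566/0.023770 = -0.571.

z = -0.571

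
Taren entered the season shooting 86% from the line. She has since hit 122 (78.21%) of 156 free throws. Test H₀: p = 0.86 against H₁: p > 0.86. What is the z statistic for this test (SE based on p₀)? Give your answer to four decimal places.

p̂ = 122/156 ≈ 0.782051.
SE = √(p₀(1−p₀)/n) = √(0.1204/156) = 0.027781.
z = (0.782051 − 0.86)/0.027781 = -0.077949/0.027781 = -2.8058.
p-value = P(Z > -2.806) ≈ 0.9975.

z = -2.8058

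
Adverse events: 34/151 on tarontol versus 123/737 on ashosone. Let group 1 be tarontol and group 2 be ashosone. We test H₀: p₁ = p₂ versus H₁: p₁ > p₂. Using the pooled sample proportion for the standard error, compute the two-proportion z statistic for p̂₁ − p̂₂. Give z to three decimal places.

z = 1.710

p̂₁ = 34/151 ≈ 0.22517, p̂₂ = 123/737 ≈ 0.16689.
Pooled p̂ = (34+123)/(151+737) = 157/888 = 0.17680.
SE = √(p̂(1−p̂)(1/n₁+1/n₂)) = √(0.17680·0.82320·0.00797937) = √(0.00116134) = 0.03408.
z = (0.22517 − 0.16689)/0.03408 = 0.05828/0.03408 = 1.710.
p-value = P(Z > 1.710) ≈ 0.0436.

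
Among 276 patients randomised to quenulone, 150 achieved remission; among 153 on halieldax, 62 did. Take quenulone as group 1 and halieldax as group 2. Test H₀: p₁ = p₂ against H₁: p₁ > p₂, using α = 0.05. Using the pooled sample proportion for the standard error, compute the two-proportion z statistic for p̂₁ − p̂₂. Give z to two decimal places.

p̂₁ = 150/276 ≈ 0.5435, p̂₂ = 62/153 ≈ 0.4052.
Pooled p̂ = (150+62)/(276+153) = 212/429 = 0.4942.
SE = √(0.249966 × 0.0101591) = 0.0504.
z = (0.5435 − 0.4052)/0.0504 = 0.1383/0.0504 = 2.74.
p-value = P(Z > 2.743) ≈ 0.0030. With α = 0.05, reject H₀.

z = 2.74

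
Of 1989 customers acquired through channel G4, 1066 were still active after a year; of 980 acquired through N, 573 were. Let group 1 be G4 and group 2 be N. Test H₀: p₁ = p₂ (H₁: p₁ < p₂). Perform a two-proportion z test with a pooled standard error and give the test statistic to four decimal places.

z = -2.5117

p̂₁ = 1066/1989 ≈ 0.5359477, p̂₂ = 573/980 ≈ 0.5846939.
Pooled p̂ = (1066+573)/(1989+980) = 1639/2969 = 0.5520377.
SE = √(0.247292 × 0.00152317) = 0.0194080.
z = (0.5359477 − 0.5846939)/0.0194080 = -0.0487462/0.0194080 = -2.5117.
p-value = P(Z < -2.512) ≈ 0.0060.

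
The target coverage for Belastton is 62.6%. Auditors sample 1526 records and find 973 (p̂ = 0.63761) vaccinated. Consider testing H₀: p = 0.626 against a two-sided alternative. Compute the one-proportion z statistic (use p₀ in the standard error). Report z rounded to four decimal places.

p̂ = 973/1526 = 0.6376147.
Under H₀, SE = √(0.626·0.374/1526) = √(0.000153423) = 0.0123864.
z = (0.6376147 − 0.626)/0.0123864 = 0.0116147/0.0123864 = 0.9377.

z = 0.9377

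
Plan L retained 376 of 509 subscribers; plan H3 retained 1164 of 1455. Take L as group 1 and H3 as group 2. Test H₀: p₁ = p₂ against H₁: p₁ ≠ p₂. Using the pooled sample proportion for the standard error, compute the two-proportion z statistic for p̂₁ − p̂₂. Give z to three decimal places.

z = -2.893

p̂₁ = 376/509 ≈ 0.73870, p̂₂ = 1164/1455 ≈ 0.80000.
Pooled p̂ = (376+1164)/(509+1455) = 1540/1964 = 0.78411.
SE = √(p̂(1−p̂)(1/n₁+1/n₂)) = √(0.78411·0.21589·0.00265192) = √(0.000448915) = 0.02119.
z = (0.73870 − 0.80000)/0.02119 = -0.06130/0.02119 = -2.893.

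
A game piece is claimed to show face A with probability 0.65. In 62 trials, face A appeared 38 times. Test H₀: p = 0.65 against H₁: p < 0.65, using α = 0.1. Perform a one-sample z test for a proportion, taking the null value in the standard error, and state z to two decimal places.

z = -0.61

p̂ = 38/62 ≈ 0.6129.
Standard error under H₀: √(0.65×0.35/62) = 0.0606.
z = (0.6129 − 0.65)/0.0606 = -0.0371/0.0606 = -0.61.
p-value = P(Z < -0.612) ≈ 0.2701; since p > α = 0.1, fail to reject H₀.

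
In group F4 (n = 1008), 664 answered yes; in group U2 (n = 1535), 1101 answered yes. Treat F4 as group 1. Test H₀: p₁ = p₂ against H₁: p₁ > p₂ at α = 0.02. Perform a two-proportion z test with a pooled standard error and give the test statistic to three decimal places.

p̂₁ = 664/1008 = 0.65873, p̂₂ = 1101/1535 = 0.71726.
Pooled p̂ = (664+1101)/(1008+1535) = 1765/2543 = 0.69406.
SE = √(0.21234 × 0.00164353) = 0.01868.
z = (0.65873 − 0.71726)/0.01868 = -0.05853/0.01868 = -3.133.
p-value = P(Z > -3.133) ≈ 0.9991, so at α = 0.02 we fail to reject H₀.

z = -3.133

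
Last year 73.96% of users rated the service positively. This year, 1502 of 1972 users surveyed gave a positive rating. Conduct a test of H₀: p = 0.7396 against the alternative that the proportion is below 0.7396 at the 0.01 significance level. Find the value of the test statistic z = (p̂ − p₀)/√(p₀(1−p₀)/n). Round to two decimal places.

z = 2.23

p̂ = 1502/1972 ≈ 0.7617.
Standard error under H₀: √(0.7396×0.2604/1972) = 0.0099.
z = (0.7617 − 0.7396)/0.0099 = 0.0221/0.0099 = 2.23.
p-value = P(Z < 2.233) ≈ 0.9872. With α = 0.01, fail to reject H₀.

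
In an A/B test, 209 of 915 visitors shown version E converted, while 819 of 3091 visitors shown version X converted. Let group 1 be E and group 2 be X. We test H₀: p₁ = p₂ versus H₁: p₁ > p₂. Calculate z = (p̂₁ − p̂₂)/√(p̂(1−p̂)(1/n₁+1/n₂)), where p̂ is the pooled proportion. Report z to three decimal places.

p̂₁ = 209/915 ≈ 0.22842, p̂₂ = 819/3091 ≈ 0.26496.
Pooled p̂ = (209+819)/(915+3091) = 1028/4006 = 0.25662.
SE = √(p̂(1−p̂)(1/n₁+1/n₂)) = √(0.25662·0.74338·0.00141642) = √(0.000270201) = 0.01644.
z = (0.22842 − 0.26496)/0.01644 = -0.03654/0.01644 = -2.223.

z = -2.223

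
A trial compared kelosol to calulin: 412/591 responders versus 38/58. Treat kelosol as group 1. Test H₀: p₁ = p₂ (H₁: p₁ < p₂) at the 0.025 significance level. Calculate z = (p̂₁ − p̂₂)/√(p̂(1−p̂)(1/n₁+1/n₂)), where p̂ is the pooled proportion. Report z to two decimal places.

p̂₁ = 412/591 ≈ 0.6971, p̂₂ = 38/58 ≈ 0.6552.
Pooled p̂ = (412+38)/(591+58) = 450/649 = 0.6934.
SE = √(0.212606 × 0.0189334) = 0.0634.
z = (0.6971 − 0.6552)/0.0634 = 0.0419/0.0634 = 0.66.
p-value = P(Z < 0.661) ≈ 0.7458. With α = 0.025, fail to reject H₀.

z = 0.66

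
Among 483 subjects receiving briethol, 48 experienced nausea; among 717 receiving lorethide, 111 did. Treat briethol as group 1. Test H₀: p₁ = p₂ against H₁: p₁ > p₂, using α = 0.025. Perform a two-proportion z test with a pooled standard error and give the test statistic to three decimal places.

z = -2.778

p̂₁ = 48/483 ≈ 0.099379, p̂₂ = 111/717 ≈ 0.154812.
Pooled p̂ = (48+111)/(483+717) = 159/1200 = 0.132500.
SE = √(0.114944 × 0.00346509) = 0.019957.
z = (0.099379 − 0.154812)/0.019957 = -0.055433/0.019957 = -2.778.
p-value = P(Z > -2.778) ≈ 0.9973, so at α = 0.025 we fail to reject H₀.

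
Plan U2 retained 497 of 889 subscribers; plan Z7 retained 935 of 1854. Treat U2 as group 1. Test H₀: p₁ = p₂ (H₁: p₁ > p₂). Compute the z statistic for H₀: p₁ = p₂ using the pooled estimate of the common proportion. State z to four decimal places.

p̂₁ = 497/889 = 0.5590551, p̂₂ = 935/1854 = 0.5043150.
Pooled p̂ = (497+935)/(889+1854) = 1432/2743 = 0.5220561.
SE = √(p̂(1−p̂)(1/n₁+1/n₂)) = √(0.5220561·0.4779439·0.00166423) = √(0.000415249) = 0.0203777.
z = (0.5590551 − 0.5043150)/0.0203777 = 0.0547401/0.0203777 = 2.6863.
p-value = P(Z > 2.686) ≈ 0.0036.

z = 2.6863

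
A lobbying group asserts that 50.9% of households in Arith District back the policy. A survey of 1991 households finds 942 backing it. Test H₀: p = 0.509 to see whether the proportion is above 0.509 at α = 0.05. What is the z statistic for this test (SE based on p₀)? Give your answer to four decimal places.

p̂ = 942/1991 ≈ 0.4731291.
Standard error under H₀: √(0.509×0.491/1991) = 0.0112038.
z = (0.4731291 − 0.509)/0.0112038 = -0.0358709/0.0112038 = -3.2017.
p-value = P(Z > -3.202) ≈ 0.9993; since p > α = 0.05, fail to reject H₀.

z = -3.2017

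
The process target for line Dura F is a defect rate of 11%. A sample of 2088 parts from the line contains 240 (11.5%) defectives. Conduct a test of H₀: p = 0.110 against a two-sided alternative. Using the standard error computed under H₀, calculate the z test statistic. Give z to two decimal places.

z = 0.72

p̂ = 240/2088 = 0.1149.
SE = √(p₀(1−p₀)/n) = √(0.0979/2088) = 0.0068.
z = (0.1149 − 0.11)/0.0068 = 0.0049/0.0068 = 0.72.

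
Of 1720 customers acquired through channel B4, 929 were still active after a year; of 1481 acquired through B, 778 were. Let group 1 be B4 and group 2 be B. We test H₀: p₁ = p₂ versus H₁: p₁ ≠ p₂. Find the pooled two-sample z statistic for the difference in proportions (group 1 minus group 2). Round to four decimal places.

z = 0.8366

p̂₁ = 929/1720 = 0.540116, p̂₂ = 778/1481 = 0.525321.
Pooled p̂ = (929+778)/(1720+1481) = 1707/3201 = 0.533271.
SE = √(p̂(1−p̂)(1/n₁+1/n₂)) = √(0.533271·0.466729·0.00125661) = √(0.000312763) = 0.017685.
z = (0.540116 − 0.525321)/0.017685 = 0.014795/0.017685 = 0.8366.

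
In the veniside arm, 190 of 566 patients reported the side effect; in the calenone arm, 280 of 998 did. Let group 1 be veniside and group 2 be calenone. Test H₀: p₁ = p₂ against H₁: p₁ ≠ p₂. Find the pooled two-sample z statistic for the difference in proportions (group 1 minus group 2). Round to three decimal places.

z = 2.285

p̂₁ = 190/566 ≈ 0.335689, p̂₂ = 280/998 ≈ 0.280561.
Pooled p̂ = (190+280)/(566+998) = 470/1564 = 0.300512.
SE = √(0.210204 × 0.00276879) = 0.024125.
z = (0.335689 − 0.280561)/0.024125 = 0.055128/0.024125 = 2.285.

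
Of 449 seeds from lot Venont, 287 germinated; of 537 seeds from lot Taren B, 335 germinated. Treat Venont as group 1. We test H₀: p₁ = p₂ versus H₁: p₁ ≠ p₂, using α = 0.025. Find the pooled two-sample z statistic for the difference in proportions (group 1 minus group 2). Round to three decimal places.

z = 0.498

p̂₁ = 287/449 ≈ 0.63920, p̂₂ = 335/537 ≈ 0.62384.
Pooled p̂ = (287+335)/(449+537) = 622/986 = 0.63083.
SE = √(p̂(1−p̂)(1/n₁+1/n₂)) = √(0.63083·0.36917·0.00408937) = √(0.000952345) = 0.03086.
z = (0.63920 − 0.62384)/0.03086 = 0.01536/0.03086 = 0.498.
Two-sided p-value ≈ 2·Φ(−0.498) = 0.6186. With α = 0.025, fail to reject H₀.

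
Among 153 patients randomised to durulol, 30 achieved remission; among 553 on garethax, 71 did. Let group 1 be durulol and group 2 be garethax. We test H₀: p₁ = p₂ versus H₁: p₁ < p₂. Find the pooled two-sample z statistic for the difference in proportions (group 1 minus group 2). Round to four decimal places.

z = 2.1163

p̂₁ = 30/153 = 0.196078, p̂₂ = 71/553 = 0.128391.
Pooled p̂ = (30+71)/(153+553) = 101/706 = 0.143059.
SE = √(0.122593 × 0.00834427) = 0.031984.
z = (0.196078 − 0.128391)/0.031984 = 0.067687/0.031984 = 2.1163.
p-value = P(Z < 2.116) ≈ 0.9828.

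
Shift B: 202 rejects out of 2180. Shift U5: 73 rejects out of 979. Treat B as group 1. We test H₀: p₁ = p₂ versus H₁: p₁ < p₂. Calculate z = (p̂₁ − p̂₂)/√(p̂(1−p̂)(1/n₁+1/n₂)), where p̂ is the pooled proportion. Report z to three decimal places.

z = 1.668

p̂₁ = 202/2180 ≈ 0.092661, p̂₂ = 73/979 ≈ 0.074566.
Pooled p̂ = (202+73)/(2180+979) = 275/3159 = 0.087053.
SE = √(p̂(1−p̂)(1/n₁+1/n₂)) = √(0.087053·0.912947·0.00148017) = √(0.000117636) = 0.010846.
z = (0.092661 − 0.074566)/0.010846 = 0.018095/0.010846 = 1.668.
p-value = P(Z < 1.668) ≈ 0.9524.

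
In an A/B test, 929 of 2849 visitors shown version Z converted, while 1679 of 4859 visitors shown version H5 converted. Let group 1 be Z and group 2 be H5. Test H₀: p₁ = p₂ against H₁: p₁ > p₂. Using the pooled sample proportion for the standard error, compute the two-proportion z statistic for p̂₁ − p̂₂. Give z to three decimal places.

p̂₁ = 929/2849 ≈ 0.326079, p̂₂ = 1679/4859 ≈ 0.345544.
Pooled p̂ = (929+1679)/(2849+4859) = 2608/7708 = 0.338350.
SE = √(p̂(1−p̂)(1/n₁+1/n₂)) = √(0.338350·0.661650·0.000556804) = √(0.000124651) = 0.011165.
z = (0.326079 − 0.345544)/0.011165 = -0.019465/0.011165 = -1.743.

z = -1.743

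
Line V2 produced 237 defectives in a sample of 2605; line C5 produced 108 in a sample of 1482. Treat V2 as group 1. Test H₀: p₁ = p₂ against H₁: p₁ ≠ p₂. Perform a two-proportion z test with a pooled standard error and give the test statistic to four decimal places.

z = 2.0015

p̂₁ = 237/2605 = 0.0909789, p̂₂ = 108/1482 = 0.0728745.
Pooled p̂ = (237+108)/(2605+1482) = 345/4087 = 0.0844140.
SE = √(p̂(1−p̂)(1/n₁+1/n₂)) = √(0.0844140·0.9155860·0.00105864) = √(8.18205e-05) = 0.0090455.
z = (0.0909789 − 0.0728745)/0.0090455 = 0.0181044/0.0090455 = 2.0015.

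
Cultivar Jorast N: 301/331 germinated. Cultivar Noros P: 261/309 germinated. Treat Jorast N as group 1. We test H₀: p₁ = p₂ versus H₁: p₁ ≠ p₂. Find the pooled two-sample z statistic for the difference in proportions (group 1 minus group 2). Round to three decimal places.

p̂₁ = 301/331 = 0.90937, p̂₂ = 261/309 = 0.84466.
Pooled p̂ = (301+261)/(331+309) = 562/640 = 0.87813.
SE = √(p̂(1−p̂)(1/n₁+1/n₂)) = √(0.87813·0.12187·0.00625739) = √(0.000669676) = 0.02588.
z = (0.90937 − 0.84466)/0.02588 = 0.06471/0.02588 = 2.500.
p-value = 2·P(Z > 2.500) ≈ 0.0124.

z = 2.500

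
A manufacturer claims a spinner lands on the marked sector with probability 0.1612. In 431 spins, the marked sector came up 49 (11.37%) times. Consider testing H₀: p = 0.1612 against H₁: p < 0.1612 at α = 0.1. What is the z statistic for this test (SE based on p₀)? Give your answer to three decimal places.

p̂ = 49/431 = 0.113689.
SE = √(p₀(1−p₀)/n) = √(0.13521/431) = 0.017712.
z = (0.113689 − 0.1612)/0.017712 = -0.047511/0.017712 = -2.682.
p-value = P(Z < -2.682) ≈ 0.0037, so at α = 0.1 we reject H₀.

z = -2.682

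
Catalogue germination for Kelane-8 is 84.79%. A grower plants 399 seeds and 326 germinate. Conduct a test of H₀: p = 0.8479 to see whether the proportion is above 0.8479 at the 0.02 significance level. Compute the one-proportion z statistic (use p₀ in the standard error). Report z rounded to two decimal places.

p̂ = 326/399 = 0.8170.
Under H₀, SE = √(0.8479·0.1521/399) = √(0.000323222) = 0.0180.
z = (0.8170 − 0.8479)/0.0180 = -0.0309/0.0180 = -1.72.
p-value = P(Z > -1.716) ≈ 0.9570; since p > α = 0.02, fail to reject H₀.

z = -1.72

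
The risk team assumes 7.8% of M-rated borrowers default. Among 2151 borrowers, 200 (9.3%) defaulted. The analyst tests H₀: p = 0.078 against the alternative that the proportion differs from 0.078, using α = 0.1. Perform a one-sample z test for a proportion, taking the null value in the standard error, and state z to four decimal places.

p̂ = 200/2151 = 0.0929800.
Under H₀, SE = √(0.078·0.922/2151) = √(3.34338e-05) = 0.0057822.
z = (0.0929800 − 0.078)/0.0057822 = 0.0149800/0.0057822 = 2.5907.
p-value = 2·P(Z > 2.591) ≈ 0.0096. With α = 0.1, reject H₀.

z = 2.5907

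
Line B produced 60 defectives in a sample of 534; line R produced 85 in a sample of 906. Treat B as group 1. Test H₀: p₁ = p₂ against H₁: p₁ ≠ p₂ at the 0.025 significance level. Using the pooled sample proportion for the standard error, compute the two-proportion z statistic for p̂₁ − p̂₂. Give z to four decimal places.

z = 1.1293

p̂₁ = 60/534 ≈ 0.1123596, p̂₂ = 85/906 ≈ 0.0938190.
Pooled p̂ = (60+85)/(534+906) = 145/1440 = 0.1006944.
SE = √(p̂(1−p̂)(1/n₁+1/n₂)) = √(0.1006944·0.8993056·0.00297641) = √(0.000269529) = 0.0164173.
z = (0.1123596 − 0.0938190)/0.0164173 = 0.0185406/0.0164173 = 1.1293.
Two-sided p-value ≈ 2·Φ(−1.129) = 0.2588; since p > α = 0.025, fail to reject H₀.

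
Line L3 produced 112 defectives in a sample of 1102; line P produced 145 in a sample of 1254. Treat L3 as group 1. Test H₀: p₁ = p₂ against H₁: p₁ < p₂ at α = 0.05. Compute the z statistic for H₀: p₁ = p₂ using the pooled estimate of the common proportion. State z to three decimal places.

p̂₁ = 112/1102 = 0.101633, p̂₂ = 145/1254 = 0.115630.
Pooled p̂ = (112+145)/(1102+1254) = 257/2356 = 0.109083.
SE = √(0.097184 × 0.00170489) = 0.012872.
z = (0.101633 − 0.115630)/0.012872 = -0.013997/0.012872 = -1.087.
p-value = P(Z < -1.087) ≈ 0.1384; since p > α = 0.05, fail to reject H₀.

z = -1.087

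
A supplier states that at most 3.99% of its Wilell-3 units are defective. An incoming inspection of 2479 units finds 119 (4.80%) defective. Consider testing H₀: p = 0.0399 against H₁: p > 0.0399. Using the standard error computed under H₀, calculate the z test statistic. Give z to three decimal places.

p̂ = 119/2479 ≈ 0.04800.
SE = √(p₀(1−p₀)/n) = √(0.038308/2479) = 0.00393.
z = (0.04800 − 0.0399)/0.00393 = 0.00810/0.00393 = 2.061.
p-value = P(Z > 2.061) ≈ 0.0196.

z = 2.061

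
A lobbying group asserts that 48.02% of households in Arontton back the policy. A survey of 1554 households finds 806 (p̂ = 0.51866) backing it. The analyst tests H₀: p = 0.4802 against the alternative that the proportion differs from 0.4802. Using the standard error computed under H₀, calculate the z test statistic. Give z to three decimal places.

z = 3.035

p̂ = 806/1554 ≈ 0.518662.
Standard error under H₀: √(0.4802×0.5198/1554) = 0.012674.
z = (0.518662 − 0.4802)/0.012674 = 0.038462/0.012674 = 3.035.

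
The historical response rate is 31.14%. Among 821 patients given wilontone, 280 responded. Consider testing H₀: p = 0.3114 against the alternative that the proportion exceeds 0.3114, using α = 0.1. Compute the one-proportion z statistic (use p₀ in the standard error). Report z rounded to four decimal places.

p̂ = 280/821 ≈ 0.341048.
SE = √(p₀(1−p₀)/n) = √(0.21443/821) = 0.016161.
z = (0.341048 − 0.3114)/0.016161 = 0.029648/0.016161 = 1.8345.
p-value = P(Z > 1.834) ≈ 0.0333, so at α = 0.1 we reject H₀.

z = 1.8345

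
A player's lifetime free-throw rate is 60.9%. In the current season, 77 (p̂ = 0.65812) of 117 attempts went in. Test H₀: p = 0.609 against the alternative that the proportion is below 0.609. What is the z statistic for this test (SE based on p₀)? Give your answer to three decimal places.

z = 1.089

p̂ = 77/117 = 0.65812.
SE = √(p₀(1−p₀)/n) = √(0.23812/117) = 0.04511.
z = (0.65812 − 0.609)/0.04511 = 0.04912/0.04511 = 1.089.
p-value = P(Z < 1.089) ≈ 0.8619.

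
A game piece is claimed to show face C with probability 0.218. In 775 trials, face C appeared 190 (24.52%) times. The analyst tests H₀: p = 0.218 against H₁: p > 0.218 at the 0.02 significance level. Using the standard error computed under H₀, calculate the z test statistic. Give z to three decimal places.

p̂ = 190/775 ≈ 0.24516.
SE = √(p₀(1−p₀)/n) = √(0.17048/775) = 0.01483.
z = (0.24516 − 0.218)/0.01483 = 0.02716/0.01483 = 1.831.
p-value = P(Z > 1.831) ≈ 0.0335; since p > α = 0.02, fail to reject H₀.

z = 1.831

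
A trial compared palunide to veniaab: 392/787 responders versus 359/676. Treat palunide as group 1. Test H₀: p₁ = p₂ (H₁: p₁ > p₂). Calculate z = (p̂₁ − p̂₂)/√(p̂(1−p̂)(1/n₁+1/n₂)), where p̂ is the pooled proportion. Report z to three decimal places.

p̂₁ = 392/787 = 0.49809, p̂₂ = 359/676 = 0.53107.
Pooled p̂ = (392+359)/(787+676) = 751/1463 = 0.51333.
SE = √(0.249822 × 0.00274994) = 0.02621.
z = (0.49809 − 0.53107)/0.02621 = -0.03298/0.02621 = -1.258.

z = -1.258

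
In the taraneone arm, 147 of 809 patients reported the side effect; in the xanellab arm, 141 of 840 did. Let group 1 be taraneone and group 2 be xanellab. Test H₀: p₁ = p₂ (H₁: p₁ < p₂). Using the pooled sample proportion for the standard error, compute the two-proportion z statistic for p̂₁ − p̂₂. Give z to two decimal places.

z = 0.74

p̂₁ = 147/809 ≈ 0.1817, p̂₂ = 141/840 ≈ 0.1679.
Pooled p̂ = (147+141)/(809+840) = 288/1649 = 0.1747.
SE = √(p̂(1−p̂)(1/n₁+1/n₂)) = √(0.1747·0.8253·0.00242657) = √(0.000349786) = 0.0187.
z = (0.1817 − 0.1679)/0.0187 = 0.0138/0.0187 = 0.74.
p-value = P(Z < 0.740) ≈ 0.7705.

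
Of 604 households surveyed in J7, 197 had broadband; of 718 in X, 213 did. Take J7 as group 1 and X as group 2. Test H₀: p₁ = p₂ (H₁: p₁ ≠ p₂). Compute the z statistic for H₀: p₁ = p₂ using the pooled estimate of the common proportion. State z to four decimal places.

p̂₁ = 197/604 = 0.326159, p̂₂ = 213/718 = 0.296657.
Pooled p̂ = (197+213)/(604+718) = 410/1322 = 0.310136.
SE = √(p̂(1−p̂)(1/n₁+1/n₂)) = √(0.310136·0.689864·0.00304839) = √(0.000652208) = 0.025538.
z = (0.326159 − 0.296657)/0.025538 = 0.029502/0.025538 = 1.1552.

z = 1.1552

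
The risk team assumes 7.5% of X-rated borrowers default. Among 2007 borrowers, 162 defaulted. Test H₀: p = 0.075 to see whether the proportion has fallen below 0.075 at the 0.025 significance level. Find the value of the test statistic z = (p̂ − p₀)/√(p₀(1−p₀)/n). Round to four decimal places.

z = 0.9725

p̂ = 162/2007 ≈ 0.0807175.
Under H₀, SE = √(0.075·0.925/2007) = √(3.45665e-05) = 0.0058793.
z = (0.0807175 − 0.075)/0.0058793 = 0.0057175/0.0058793 = 0.9725.
p-value = P(Z < 0.972) ≈ 0.8346. With α = 0.025, fail to reject H₀.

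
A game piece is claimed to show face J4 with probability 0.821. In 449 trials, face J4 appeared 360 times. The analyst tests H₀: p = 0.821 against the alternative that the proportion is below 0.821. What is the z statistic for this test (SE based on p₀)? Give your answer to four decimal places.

z = -1.0623

p̂ = 360/449 ≈ 0.8017817.
Standard error under H₀: √(0.821×0.179/449) = 0.0180915.
z = (0.8017817 − 0.821)/0.0180915 = -0.0192183/0.0180915 = -1.0623.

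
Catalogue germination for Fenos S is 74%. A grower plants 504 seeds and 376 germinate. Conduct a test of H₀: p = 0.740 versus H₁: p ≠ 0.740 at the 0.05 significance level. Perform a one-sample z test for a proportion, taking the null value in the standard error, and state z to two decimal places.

z = 0.31

p̂ = 376/504 = 0.7460.
SE = √(p₀(1−p₀)/n) = √(0.1924/504) = 0.0195.
z = (0.7460 − 0.74)/0.0195 = 0.0060/0.0195 = 0.31.
Two-sided p-value ≈ 2·Φ(−0.309) = 0.7575, so at α = 0.05 we fail to reject H₀.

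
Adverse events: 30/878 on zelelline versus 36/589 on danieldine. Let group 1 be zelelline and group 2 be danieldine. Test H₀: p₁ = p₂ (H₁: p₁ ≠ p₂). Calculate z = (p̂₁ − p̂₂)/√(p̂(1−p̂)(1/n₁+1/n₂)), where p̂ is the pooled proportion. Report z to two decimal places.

z = -2.44

p̂₁ = 30/878 ≈ 0.03417, p̂₂ = 36/589 ≈ 0.06112.
Pooled p̂ = (30+36)/(878+589) = 66/1467 = 0.04499.
SE = √(p̂(1−p̂)(1/n₁+1/n₂)) = √(0.04499·0.95501·0.00283675) = √(0.000121883) = 0.01104.
z = (0.03417 − 0.06112)/0.01104 = -0.02695/0.01104 = -2.44.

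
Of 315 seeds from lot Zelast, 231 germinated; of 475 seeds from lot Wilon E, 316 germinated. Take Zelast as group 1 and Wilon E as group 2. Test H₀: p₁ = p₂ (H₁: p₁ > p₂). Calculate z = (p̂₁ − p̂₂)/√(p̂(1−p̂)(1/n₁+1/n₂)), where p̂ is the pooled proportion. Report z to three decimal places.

p̂₁ = 231/315 = 0.73333, p̂₂ = 316/475 = 0.66526.
Pooled p̂ = (231+316)/(315+475) = 547/790 = 0.69241.
SE = √(0.21298 × 0.00527987) = 0.03353.
z = (0.73333 − 0.66526)/0.03353 = 0.06807/0.03353 = 2.030.
p-value = P(Z > 2.030) ≈ 0.0212.

z = 2.030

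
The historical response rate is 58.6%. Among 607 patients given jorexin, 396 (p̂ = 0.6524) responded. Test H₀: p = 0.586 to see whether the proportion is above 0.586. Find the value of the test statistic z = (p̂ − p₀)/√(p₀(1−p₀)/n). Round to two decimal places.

p̂ = 396/607 ≈ 0.6524.
Standard error under H₀: √(0.586×0.414/607) = 0.0200.
z = (0.6524 − 0.586)/0.0200 = 0.0664/0.0200 = 3.32.

z = 3.32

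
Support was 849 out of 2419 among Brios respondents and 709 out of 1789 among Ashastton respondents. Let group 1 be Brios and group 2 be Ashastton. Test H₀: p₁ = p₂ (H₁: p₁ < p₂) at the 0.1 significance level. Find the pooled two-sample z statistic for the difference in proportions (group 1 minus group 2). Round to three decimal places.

z = -3.011

p̂₁ = 849/2419 ≈ 0.35097, p̂₂ = 709/1789 ≈ 0.39631.
Pooled p̂ = (849+709)/(2419+1789) = 1558/4208 = 0.37025.
SE = √(p̂(1−p̂)(1/n₁+1/n₂)) = √(0.37025·0.62975·0.000972365) = √(0.000226721) = 0.01506.
z = (0.35097 − 0.39631)/0.01506 = -0.04534/0.01506 = -3.011.
p-value = P(Z < -3.011) ≈ 0.0013; since p < α = 0.1, reject H₀.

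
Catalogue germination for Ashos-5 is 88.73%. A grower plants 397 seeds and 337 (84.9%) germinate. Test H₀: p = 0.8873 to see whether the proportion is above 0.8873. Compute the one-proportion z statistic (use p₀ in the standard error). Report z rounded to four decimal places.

p̂ = 337/397 = 0.848866.
Under H₀, SE = √(0.8873·0.1127/397) = √(0.000251886) = 0.015871.
z = (0.848866 − 0.8873)/0.015871 = -0.038434/0.015871 = -2.4216.

z = -2.4216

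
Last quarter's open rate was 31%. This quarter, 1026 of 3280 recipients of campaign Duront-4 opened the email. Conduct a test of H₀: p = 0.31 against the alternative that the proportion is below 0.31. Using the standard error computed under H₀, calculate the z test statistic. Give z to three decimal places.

z = 0.347

p̂ = 1026/3280 = 0.31280.
Standard error under H₀: √(0.31×0.69/3280) = 0.00808.
z = (0.31280 − 0.31)/0.00808 = 0.00280/0.00808 = 0.347.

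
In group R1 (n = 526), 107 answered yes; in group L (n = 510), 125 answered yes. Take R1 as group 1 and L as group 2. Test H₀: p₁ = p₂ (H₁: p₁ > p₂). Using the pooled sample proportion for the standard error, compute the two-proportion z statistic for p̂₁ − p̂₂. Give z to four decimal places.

p̂₁ = 107/526 ≈ 0.203422, p̂₂ = 125/510 ≈ 0.245098.
Pooled p̂ = (107+125)/(526+510) = 232/1036 = 0.223938.
SE = √(p̂(1−p̂)(1/n₁+1/n₂)) = √(0.223938·0.776062·0.00386192) = √(0.000671164) = 0.025907.
z = (0.203422 − 0.245098)/0.025907 = -0.041676/0.025907 = -1.6087.
p-value = P(Z > -1.609) ≈ 0.9462.

z = -1.6087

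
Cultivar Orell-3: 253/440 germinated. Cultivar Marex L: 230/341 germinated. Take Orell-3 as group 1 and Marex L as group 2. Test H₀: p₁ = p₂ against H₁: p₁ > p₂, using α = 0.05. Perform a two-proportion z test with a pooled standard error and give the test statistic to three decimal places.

z = -2.839

p̂₁ = 253/440 ≈ 0.57500, p̂₂ = 230/341 ≈ 0.67449.
Pooled p̂ = (253+230)/(440+341) = 483/781 = 0.61844.
SE = √(0.235972 × 0.00520528) = 0.03505.
z = (0.57500 − 0.67449)/0.03505 = -0.09949/0.03505 = -2.839.
p-value = P(Z > -2.839) ≈ 0.9977; since p > α = 0.05, fail to reject H₀.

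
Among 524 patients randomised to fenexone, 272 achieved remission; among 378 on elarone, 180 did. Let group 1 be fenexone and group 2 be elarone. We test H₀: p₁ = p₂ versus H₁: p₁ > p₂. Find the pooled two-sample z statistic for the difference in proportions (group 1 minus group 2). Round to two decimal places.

z = 1.27

p̂₁ = 272/524 = 0.5191, p̂₂ = 180/378 = 0.4762.
Pooled p̂ = (272+180)/(524+378) = 452/902 = 0.5011.
SE = √(p̂(1−p̂)(1/n₁+1/n₂)) = √(0.5011·0.4989·0.0045539) = √(0.00113847) = 0.0337.
z = (0.5191 − 0.4762)/0.0337 = 0.0429/0.0337 = 1.27.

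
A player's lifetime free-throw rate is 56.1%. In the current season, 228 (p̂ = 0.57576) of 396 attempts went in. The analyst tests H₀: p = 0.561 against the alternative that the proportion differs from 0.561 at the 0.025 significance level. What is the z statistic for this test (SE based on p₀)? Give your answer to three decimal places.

z = 0.592

p̂ = 228/396 = 0.57576.
Standard error under H₀: √(0.561×0.439/396) = 0.02494.
z = (0.57576 − 0.561)/0.02494 = 0.01476/0.02494 = 0.592.
Two-sided p-value ≈ 2·Φ(−0.592) = 0.5540. With α = 0.025, fail to reject H₀.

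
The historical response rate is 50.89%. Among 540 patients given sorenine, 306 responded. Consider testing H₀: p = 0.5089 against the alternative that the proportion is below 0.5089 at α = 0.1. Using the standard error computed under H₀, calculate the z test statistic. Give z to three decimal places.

z = 2.685

p̂ = 306/540 ≈ 0.566667.
Under H₀, SE = √(0.5089·0.4911/540) = √(0.000462816) = 0.021513.
z = (0.566667 − 0.5089)/0.021513 = 0.057767/0.021513 = 2.685.
p-value = P(Z < 2.685) ≈ 0.9964. With α = 0.1, fail to reject H₀.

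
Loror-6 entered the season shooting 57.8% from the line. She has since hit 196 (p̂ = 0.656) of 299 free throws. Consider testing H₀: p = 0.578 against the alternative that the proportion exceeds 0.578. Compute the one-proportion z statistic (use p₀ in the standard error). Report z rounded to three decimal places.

z = 2.714

p̂ = 196/299 = 0.65552.
SE = √(p₀(1−p₀)/n) = √(0.24392/299) = 0.02856.
z = (0.65552 − 0.578)/0.02856 = 0.07752/0.02856 = 2.714.
p-value = P(Z > 2.714) ≈ 0.0033.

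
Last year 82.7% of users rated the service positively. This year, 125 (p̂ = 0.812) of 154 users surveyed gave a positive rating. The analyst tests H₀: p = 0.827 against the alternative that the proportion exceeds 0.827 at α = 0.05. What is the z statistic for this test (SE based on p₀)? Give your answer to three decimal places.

z = -0.502

p̂ = 125/154 ≈ 0.81169.
SE = √(p₀(1−p₀)/n) = √(0.14307/154) = 0.03048.
z = (0.81169 − 0.827)/0.03048 = -0.01531/0.03048 = -0.502.
p-value = P(Z > -0.502) ≈ 0.6923; since p > α = 0.05, fail to reject H₀.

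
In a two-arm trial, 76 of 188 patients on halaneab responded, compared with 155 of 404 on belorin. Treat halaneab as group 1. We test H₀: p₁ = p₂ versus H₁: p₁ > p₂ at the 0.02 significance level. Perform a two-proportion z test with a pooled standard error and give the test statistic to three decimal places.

p̂₁ = 76/188 ≈ 0.40426, p̂₂ = 155/404 ≈ 0.38366.
Pooled p̂ = (76+155)/(188+404) = 231/592 = 0.39020.
SE = √(0.237945 × 0.0077944) = 0.04307.
z = (0.40426 − 0.38366)/0.04307 = 0.02060/0.04307 = 0.478.
p-value = P(Z > 0.478) ≈ 0.3163. With α = 0.02, fail to reject H₀.

z = 0.478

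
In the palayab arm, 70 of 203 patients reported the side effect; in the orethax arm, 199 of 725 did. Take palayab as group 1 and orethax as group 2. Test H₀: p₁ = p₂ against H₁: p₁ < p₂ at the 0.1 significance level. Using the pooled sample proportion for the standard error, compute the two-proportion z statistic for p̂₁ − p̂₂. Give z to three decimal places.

p̂₁ = 70/203 = 0.34483, p̂₂ = 199/725 = 0.27448.
Pooled p̂ = (70+199)/(203+725) = 269/928 = 0.28987.
SE = √(p̂(1−p̂)(1/n₁+1/n₂)) = √(0.28987·0.71013·0.00630542) = √(0.00129794) = 0.03603.
z = (0.34483 − 0.27448)/0.03603 = 0.07035/0.03603 = 1.953.
p-value = P(Z < 1.953) ≈ 0.9746, so at α = 0.1 we fail to reject H₀.

z = 1.953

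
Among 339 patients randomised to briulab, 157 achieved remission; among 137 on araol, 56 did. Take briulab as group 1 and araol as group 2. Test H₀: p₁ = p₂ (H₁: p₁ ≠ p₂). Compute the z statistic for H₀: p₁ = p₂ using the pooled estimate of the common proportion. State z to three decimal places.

p̂₁ = 157/339 ≈ 0.46313, p̂₂ = 56/137 ≈ 0.40876.
Pooled p̂ = (157+56)/(339+137) = 213/476 = 0.44748.
SE = √(0.247242 × 0.0102491) = 0.05034.
z = (0.46313 − 0.40876)/0.05034 = 0.05437/0.05034 = 1.080.
p-value = 2·P(Z > 1.080) ≈ 0.2801.

z = 1.080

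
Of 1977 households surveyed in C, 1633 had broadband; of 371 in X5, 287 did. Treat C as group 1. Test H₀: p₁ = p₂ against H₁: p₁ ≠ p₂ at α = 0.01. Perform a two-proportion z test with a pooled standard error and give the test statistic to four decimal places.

z = 2.3995

p̂₁ = 1633/1977 = 0.825999, p̂₂ = 287/371 = 0.773585.
Pooled p̂ = (1633+287)/(1977+371) = 1920/2348 = 0.817717.
SE = √(p̂(1−p̂)(1/n₁+1/n₂)) = √(0.817717·0.182283·0.00320123) = √(0.000477163) = 0.021844.
z = (0.825999 − 0.773585)/0.021844 = 0.052414/0.021844 = 2.3995.
Two-sided p-value ≈ 2·Φ(−2.399) = 0.0164. With α = 0.01, fail to reject H₀.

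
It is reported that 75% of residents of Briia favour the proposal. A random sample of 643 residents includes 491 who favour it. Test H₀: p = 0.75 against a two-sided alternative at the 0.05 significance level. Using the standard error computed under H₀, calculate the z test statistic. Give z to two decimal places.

z = 0.80

p̂ = 491/643 ≈ 0.7636.
Under H₀, SE = √(0.75·0.25/643) = √(0.000291602) = 0.0171.
z = (0.7636 − 0.75)/0.0171 = 0.0136/0.0171 = 0.80.
p-value = 2·P(Z > 0.797) ≈ 0.4255. With α = 0.05, fail to reject H₀.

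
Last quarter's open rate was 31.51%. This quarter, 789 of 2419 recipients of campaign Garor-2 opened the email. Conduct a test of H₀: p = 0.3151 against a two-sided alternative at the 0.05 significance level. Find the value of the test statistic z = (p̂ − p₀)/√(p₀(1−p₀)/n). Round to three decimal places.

z = 1.172

p̂ = 789/2419 = 0.326168.
Under H₀, SE = √(0.3151·0.6849/2419) = √(8.92154e-05) = 0.009445.
z = (0.326168 − 0.3151)/0.009445 = 0.011068/0.009445 = 1.172.
Two-sided p-value ≈ 2·Φ(−1.172) = 0.2413; since p > α = 0.05, fail to reject H₀.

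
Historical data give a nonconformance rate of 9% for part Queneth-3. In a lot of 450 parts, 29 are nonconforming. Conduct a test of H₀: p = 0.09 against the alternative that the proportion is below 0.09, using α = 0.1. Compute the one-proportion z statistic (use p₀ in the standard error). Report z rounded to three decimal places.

p̂ = 29/450 = 0.064444.
Under H₀, SE = √(0.09·0.91/450) = √(0.000182) = 0.013491.
z = (0.064444 − 0.09)/0.013491 = -0.025556/0.013491 = -1.894.
p-value = P(Z < -1.894) ≈ 0.0291. With α = 0.1, reject H₀.

z = -1.894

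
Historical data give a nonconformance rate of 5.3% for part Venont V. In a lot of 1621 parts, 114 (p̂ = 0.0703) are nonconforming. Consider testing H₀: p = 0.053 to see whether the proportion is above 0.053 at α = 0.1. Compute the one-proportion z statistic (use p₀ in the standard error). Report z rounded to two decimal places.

p̂ = 114/1621 ≈ 0.070327.
SE = √(p₀(1−p₀)/n) = √(0.050191/1621) = 0.005564.
z = (0.070327 − 0.053)/0.005564 = 0.017327/0.005564 = 3.11.
p-value = P(Z > 3.114) ≈ 0.0009, so at α = 0.1 we reject H₀.

z = 3.11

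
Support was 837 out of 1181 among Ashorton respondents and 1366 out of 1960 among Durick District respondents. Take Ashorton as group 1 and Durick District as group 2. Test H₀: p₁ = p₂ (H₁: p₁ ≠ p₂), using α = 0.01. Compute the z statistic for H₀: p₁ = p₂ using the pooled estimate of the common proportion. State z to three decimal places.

p̂₁ = 837/1181 = 0.70872, p̂₂ = 1366/1960 = 0.69694.
Pooled p̂ = (837+1366)/(1181+1960) = 2203/3141 = 0.70137.
SE = √(0.209451 × 0.00135694) = 0.01686.
z = (0.70872 − 0.69694)/0.01686 = 0.01178/0.01686 = 0.699.
p-value = 2·P(Z > 0.699) ≈ 0.4846, so at α = 0.01 we fail to reject H₀.

z = 0.699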